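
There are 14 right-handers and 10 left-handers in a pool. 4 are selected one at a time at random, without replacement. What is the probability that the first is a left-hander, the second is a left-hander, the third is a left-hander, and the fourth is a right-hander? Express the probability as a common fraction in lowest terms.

10/253

Multiply the conditional probabilities at each draw: 10/24 · 9/23 · 8/22 · 14/21 = 10080/255024 = 10/253.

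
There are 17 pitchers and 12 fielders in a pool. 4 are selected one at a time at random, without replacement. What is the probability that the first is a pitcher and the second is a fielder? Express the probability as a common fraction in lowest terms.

51/203

Multiply the conditional probabilities at each draw: 17/29 · 12/28 = 204/812 = 51/203.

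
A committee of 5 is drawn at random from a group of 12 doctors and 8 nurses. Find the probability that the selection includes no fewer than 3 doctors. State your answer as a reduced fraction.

There are C(20,5) = 15504 ways to choose the 5.
Favorable selections (no fewer than 3 doctors): C(12,3)·C(8,2) + C(12,4)·C(8,1) + C(12,5)·C(8,0) = 6160 + 3960 + 792 = 10912.
Probability = 10912/15504 = 682/969.

682/969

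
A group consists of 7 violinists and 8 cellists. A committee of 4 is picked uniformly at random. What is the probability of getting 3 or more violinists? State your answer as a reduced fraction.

3/13

Total selections: C(15,4) = 1365.
Favorable selections (3 or more violinists): C(7,3)·C(8,1) + C(7,4)·C(8,0) = 280 + 35 = 315.
Probability = 315/1365 = 3/13.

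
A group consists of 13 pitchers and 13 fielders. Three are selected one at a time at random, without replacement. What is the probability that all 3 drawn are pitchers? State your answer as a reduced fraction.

11/100

Multiply the conditional probabilities at each draw: 13/26 · 12/25 · 11/24 = 1716/15600 = 11/100.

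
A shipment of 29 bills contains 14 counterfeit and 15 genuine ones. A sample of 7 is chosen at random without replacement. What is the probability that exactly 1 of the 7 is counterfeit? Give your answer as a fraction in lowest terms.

539/12006

Total number of selections: C(29,7) = 1560780.
Selections with exactly 1 counterfeit: choose 1 of the 14 counterfeit and 6 of the 15 genuine, C(14,1)·C(15,6) = 14·5005 = 70070.
Probability = 70070/1560780 = 539/12006.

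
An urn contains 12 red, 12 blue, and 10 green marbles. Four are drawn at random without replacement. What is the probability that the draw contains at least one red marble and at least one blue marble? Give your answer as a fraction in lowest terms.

There are C(34,4) = 46376 possible draws.
By inclusion-exclusion on the complements, draws missing all red or all blue: C(22,4) + C(22,4) − C(10,4) = 7315 + 7315 − 210 = 14420.
So draws with at least one of each: 46376 − 14420 = 31956, probability 31956/46376 = 7989/11594.

7989/11594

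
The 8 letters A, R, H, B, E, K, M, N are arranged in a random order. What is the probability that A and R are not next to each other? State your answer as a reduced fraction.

3/4

There are 8! = 40320 arrangements.
Arrangements with A and R adjacent: 2·7! = 10080.
So not adjacent: 40320 − 10080 = 30240, probability 30240/40320 = 3/4.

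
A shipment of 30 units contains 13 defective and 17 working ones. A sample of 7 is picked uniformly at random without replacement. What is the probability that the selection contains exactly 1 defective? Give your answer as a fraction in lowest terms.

1547/19575

There are C(30,7) = 2035800 ways to choose 7 from 30.
Selections with exactly 1 defective: choose 1 of the 13 defective and 6 of the 17 working, C(13,1)·C(17,6) = 13·12376 = 160888.
Probability = 160888/2035800 = 1547/19575.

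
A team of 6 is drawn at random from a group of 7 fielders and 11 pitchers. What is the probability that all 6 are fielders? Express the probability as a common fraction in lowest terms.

1/2652

There are C(18,6) = 18564 possible selections.
Selections with all fielders: C(7,6) = 7.
Probability = 7/18564 = 1/2652.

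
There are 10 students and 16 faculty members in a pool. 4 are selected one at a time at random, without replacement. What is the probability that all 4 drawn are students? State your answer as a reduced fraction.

Multiply the conditional probabilities at each draw: 10/26 · 9/25 · 8/24 · 7/23 = 5040/358800 = 21/1495.

21/1495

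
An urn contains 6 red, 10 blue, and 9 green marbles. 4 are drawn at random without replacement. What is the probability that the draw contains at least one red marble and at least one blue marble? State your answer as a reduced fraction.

137/230

There are C(25,4) = 12650 possible draws.
By inclusion-exclusion on the complements, draws missing all red or all blue: C(19,4) + C(15,4) − C(9,4) = 3876 + 1365 − 126 = 5115.
So draws with at least one of each: 12650 − 5115 = 7535, probability 7535/12650 = 137/230.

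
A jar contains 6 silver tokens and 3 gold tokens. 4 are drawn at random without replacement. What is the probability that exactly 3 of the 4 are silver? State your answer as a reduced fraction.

There are C(9,4) = 126 ways to choose 4 from 9.
Selections with exactly 3 silver: choose 3 of the 6 silver and 1 of the 3 gold, C(6,3)·C(3,1) = 20·3 = 60.
Probability = 60/126 = 10/21.

10/21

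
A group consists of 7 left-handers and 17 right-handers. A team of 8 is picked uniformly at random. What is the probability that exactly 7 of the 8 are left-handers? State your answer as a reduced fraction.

1/43263

The sample space is all 8-subsets of the 24: C(24,8) = 735471.
Selections with exactly 7 left-handers: choose 7 of the 7 left-handers and 1 of the 17 right-handers, C(7,7)·C(17,1) = 1·17 = 17.
Probability = 17/735471 = 1/43263.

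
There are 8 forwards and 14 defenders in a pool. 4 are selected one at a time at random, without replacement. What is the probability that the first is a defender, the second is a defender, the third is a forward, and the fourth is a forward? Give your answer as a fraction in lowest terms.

182/3135

Multiply the conditional probabilities at each draw: 14/22 · 13/21 · 8/20 · 7/19 = 10192/175560 = 182/3135.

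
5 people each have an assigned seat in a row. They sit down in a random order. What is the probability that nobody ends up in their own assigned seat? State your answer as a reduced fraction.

There are 5! = 120 seatings.
By inclusion-exclusion, seatings with no fixed points: C(5,0)·5! − C(5,1)·4! + C(5,2)·3! − C(5,3)·2! + C(5,4)·1! − C(5,5)·0! = 44.
Probability = 44/120 = 11/30.

11/30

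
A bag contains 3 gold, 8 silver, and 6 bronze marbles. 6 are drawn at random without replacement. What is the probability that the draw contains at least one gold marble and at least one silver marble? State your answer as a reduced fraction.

There are C(17,6) = 12376 possible draws.
By inclusion-exclusion on the complements, draws missing all gold or all silver: C(14,6) + C(9,6) − C(6,6) = 3003 + 84 − 1 = 3086.
So draws with at least one of each: 12376 − 3086 = 9290, probability 9290/12376 = 4645/6188.

4645/6188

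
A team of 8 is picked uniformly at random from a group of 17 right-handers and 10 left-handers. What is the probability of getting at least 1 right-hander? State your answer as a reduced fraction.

49334/49335

Total selections: C(27,8) = 2220075.
The complement is all 8 are left-handers: C(10,8) = 45.
Probability = 1 − 45/2220075 = 2220030/2220075 = 49334/49335.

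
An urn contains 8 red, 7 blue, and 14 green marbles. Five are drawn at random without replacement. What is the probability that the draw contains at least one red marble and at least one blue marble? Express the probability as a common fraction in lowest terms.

There are C(29,5) = 118755 possible draws.
By inclusion-exclusion on the complements, draws missing all red or all blue: C(21,5) + C(22,5) − C(14,5) = 20349 + 26334 − 2002 = 44681.
So draws with at least one of each: 118755 − 44681 = 74074, probability 74074/118755 = 814/1305.

814/1305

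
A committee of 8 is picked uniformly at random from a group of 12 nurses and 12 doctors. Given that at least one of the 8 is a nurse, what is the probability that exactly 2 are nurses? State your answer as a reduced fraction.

Work in counts. Selections with at least one nurse: C(24,8) − C(12,8) = 735471 − 495 = 734976.
Of those, selections where exactly 2 are nurses: C(12,2)·C(12,6) = 66·924 = 60984.
Conditional probability = 60984/734976 = 77/928.

77/928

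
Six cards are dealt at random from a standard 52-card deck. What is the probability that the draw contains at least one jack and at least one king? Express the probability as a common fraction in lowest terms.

718637/5089630

There are C(52,6) = 20358520 possible draws.
By inclusion-exclusion on the complements, draws missing all jacks or all kings: C(48,6) + C(48,6) − C(44,6) = 12271512 + 12271512 − 7059052 = 17483972.
So draws with at least one of each: 20358520 − 17483972 = 2874548, probability 2874548/20358520 = 718637/5089630.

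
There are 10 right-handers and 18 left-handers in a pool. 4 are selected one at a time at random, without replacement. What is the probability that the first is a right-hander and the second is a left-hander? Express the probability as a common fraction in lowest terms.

5/21

Multiply the conditional probabilities at each draw: 10/28 · 18/27 = 180/756 = 5/21.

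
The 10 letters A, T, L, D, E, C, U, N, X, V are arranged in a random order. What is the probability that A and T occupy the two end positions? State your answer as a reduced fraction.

There are 10! = 3628800 arrangements.
Place A and T at the ends in 2 ways, arrange the remaining 8 in 8! = 40320 ways: 2·40320 = 80640.
Probability = 80640/3628800 = 1/45.

1/45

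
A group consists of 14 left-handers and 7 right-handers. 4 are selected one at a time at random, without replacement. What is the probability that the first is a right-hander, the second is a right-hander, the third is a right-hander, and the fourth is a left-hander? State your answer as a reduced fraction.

Multiply the conditional probabilities at each draw: 7/21 · 6/20 · 5/19 · 14/18 = 2940/143640 = 7/342.

7/342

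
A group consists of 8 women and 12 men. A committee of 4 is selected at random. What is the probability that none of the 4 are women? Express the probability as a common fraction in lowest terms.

There are C(20,4) = 4845 possible selections.
Selections with no women (all men): C(12,4) = 495.
Probability = 495/4845 = 33/323.

33/323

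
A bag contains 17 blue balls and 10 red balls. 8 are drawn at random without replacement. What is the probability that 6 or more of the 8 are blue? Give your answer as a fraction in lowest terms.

Total selections: C(27,8) = 2220075.
Favorable selections (6 or more blue): C(17,6)·C(10,2) + C(17,7)·C(10,1) + C(17,8)·C(10,0) = 556920 + 194480 + 24310 = 775710.
Probability = 775710/2220075 = 442/1265.

442/1265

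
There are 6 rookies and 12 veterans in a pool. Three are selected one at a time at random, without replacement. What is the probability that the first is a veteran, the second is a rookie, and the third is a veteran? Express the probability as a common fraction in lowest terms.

Multiply the conditional probabilities at each draw: 12/18 · 6/17 · 11/16 = 792/4896 = 11/68.

11/68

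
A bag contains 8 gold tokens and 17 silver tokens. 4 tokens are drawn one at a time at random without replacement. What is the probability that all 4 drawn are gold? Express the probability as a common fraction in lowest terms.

7/1265

Multiply the conditional probabilities at each draw: 8/25 · 7/24 · 6/23 · 5/22 = 1680/303600 = 7/1265.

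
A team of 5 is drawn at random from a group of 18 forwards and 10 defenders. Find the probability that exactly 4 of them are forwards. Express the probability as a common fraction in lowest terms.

The sample space is all 5-subsets of the 28: C(28,5) = 98280.
Selections with exactly 4 forwards: choose 4 of the 18 forwards and 1 of the 10 defenders, C(18,4)·C(10,1) = 3060·10 = 30600.
Probability = 30600/98280 = 85/273.

85/273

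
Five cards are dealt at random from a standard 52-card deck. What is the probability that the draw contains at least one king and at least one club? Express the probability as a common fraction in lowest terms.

229297/866320

There are C(52,5) = 2598960 possible draws.
By inclusion-exclusion on the complements, draws missing all kings or all clubs: C(48,5) + C(39,5) − C(36,5) = 1712304 + 575757 − 376992 = 1911069.
So draws with at least one of each: 2598960 − 1911069 = 687891, probability 687891/2598960 = 229297/866320.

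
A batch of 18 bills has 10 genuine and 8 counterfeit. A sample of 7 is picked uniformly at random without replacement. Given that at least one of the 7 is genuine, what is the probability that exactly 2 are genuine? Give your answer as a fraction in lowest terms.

315/3977

Work in counts. Selections with at least one genuine: C(18,7) − C(8,7) = 31824 − 8 = 31816.
Of those, selections where exactly 2 are genuine: C(10,2)·C(8,5) = 45·56 = 2520.
Conditional probability = 2520/31816 = 315/3977.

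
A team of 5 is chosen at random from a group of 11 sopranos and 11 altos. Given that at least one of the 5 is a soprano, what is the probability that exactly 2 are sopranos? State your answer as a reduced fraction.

275/784

Work in counts. Selections with at least one soprano: C(22,5) − C(11,5) = 26334 − 462 = 25872.
Of those, selections where exactly 2 are sopranos: C(11,2)·C(11,3) = 55·165 = 9075.
Conditional probability = 9075/25872 = 275/784.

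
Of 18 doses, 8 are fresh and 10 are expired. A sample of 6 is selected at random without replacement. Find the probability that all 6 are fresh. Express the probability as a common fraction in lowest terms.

There are C(18,6) = 18564 possible selections.
Selections with all fresh: C(8,6) = 28.
Probability = 28/18564 = 1/663.

1/663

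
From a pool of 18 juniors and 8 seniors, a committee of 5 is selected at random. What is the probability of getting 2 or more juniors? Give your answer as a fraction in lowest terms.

16116/16445

Total selections: C(26,5) = 65780.
Favorable selections (2 or more juniors): C(18,2)·C(8,3) + C(18,3)·C(8,2) + C(18,4)·C(8,1) + C(18,5)·C(8,0) = 8568 + 22848 + 24480 + 8568 = 64464.
Probability = 64464/65780 = 16116/16445.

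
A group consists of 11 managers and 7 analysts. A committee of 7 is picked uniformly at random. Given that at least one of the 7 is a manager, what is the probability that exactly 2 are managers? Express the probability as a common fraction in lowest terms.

Work in counts. Selections with at least one manager: C(18,7) − C(7,7) = 31824 − 1 = 31823.
Of those, selections where exactly 2 are managers: C(11,2)·C(7,5) = 55·21 = 1155.
Conditional probability = 1155/31823 = 105/2893.

105/2893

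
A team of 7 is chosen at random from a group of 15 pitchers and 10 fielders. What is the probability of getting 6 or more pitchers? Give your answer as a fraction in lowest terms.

Total selections: C(25,7) = 480700.
Favorable selections (6 or more pitchers): C(15,6)·C(10,1) + C(15,7)·C(10,0) = 50050 + 6435 = 56485.
Probability = 56485/480700 = 1027/8740.

1027/8740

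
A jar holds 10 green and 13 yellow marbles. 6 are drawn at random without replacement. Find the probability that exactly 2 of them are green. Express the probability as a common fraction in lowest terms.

975/3059

Total number of selections: C(23,6) = 100947.
Selections with exactly 2 green: choose 2 of the 10 green and 4 of the 13 yellow, C(10,2)·C(13,4) = 45·715 = 32175.
Probability = 32175/100947 = 975/3059.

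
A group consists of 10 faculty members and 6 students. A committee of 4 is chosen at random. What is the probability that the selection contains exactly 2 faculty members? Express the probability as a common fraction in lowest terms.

There are C(16,4) = 1820 ways to choose 4 from 16.
Selections with exactly 2 faculty members: choose 2 of the 10 faculty members and 2 of the 6 students, C(10,2)·C(6,2) = 45·15 = 675.
Probability = 675/1820 = 135/364.

135/364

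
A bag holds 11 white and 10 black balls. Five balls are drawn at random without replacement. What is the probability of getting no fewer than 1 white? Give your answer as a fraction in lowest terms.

Total selections: C(21,5) = 20349.
The complement is all 5 are black: C(10,5) = 252.
Probability = 1 − 252/20349 = 20097/20349 = 319/323.

319/323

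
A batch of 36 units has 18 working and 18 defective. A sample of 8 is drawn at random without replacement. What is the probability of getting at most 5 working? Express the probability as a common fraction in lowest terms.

There are C(36,8) = 30260340 ways to choose the 8.
Favorable selections (at most 5 working): C(18,0)·C(18,8) + C(18,1)·C(18,7) + C(18,2)·C(18,6) + C(18,3)·C(18,5) + C(18,4)·C(18,4) + C(18,5)·C(18,3) = 43758 + 572832 + 2840292 + 6991488 + 9363600 + 6991488 = 26803458.
Probability = 26803458/30260340 = 7963/8990.

7963/8990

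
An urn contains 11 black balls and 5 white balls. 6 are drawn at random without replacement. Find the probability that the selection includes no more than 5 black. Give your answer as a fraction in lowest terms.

49/52

There are C(16,6) = 8008 ways to choose the 6.
The complement is exactly 6 black: C(11,6)·C(5,0) = 462.
Probability = 1 − 462/8008 = 7546/8008 = 49/52.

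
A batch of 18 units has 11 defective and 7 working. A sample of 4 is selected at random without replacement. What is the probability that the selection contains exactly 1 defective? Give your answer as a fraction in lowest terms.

77/612

There are C(18,4) = 3060 ways to choose 4 from 18.
Selections with exactly 1 defective: choose 1 of the 11 defective and 3 of the 7 working, C(11,1)·C(7,3) = 11·35 = 385.
Probability = 385/3060 = 77/612.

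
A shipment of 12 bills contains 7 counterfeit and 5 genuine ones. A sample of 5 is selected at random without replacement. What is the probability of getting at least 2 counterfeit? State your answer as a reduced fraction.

Total selections: C(12,5) = 792.
Count the complement (fewer than 2 counterfeit): C(7,0)·C(5,5) + C(7,1)·C(5,4) = 1 + 35 = 36.
Probability = 1 − 36/792 = 756/792 = 21/22.

21/22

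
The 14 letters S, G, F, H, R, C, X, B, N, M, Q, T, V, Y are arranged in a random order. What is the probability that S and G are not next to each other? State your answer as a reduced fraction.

6/7

There are 14! = 87178291200 arrangements.
Arrangements with S and G adjacent: 2·13! = 12454041600.
So not adjacent: 87178291200 − 12454041600 = 74724249600, probability 74724249600/87178291200 = 6/7.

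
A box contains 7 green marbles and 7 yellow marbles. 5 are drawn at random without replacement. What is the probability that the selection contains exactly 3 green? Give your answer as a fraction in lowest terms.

105/286

There are C(14,5) = 2002 ways to choose 5 from 14.
Selections with exactly 3 green: choose 3 of the 7 green and 2 of the 7 yellow, C(7,3)·C(7,2) = 35·21 = 735.
Probability = 735/2002 = 105/286.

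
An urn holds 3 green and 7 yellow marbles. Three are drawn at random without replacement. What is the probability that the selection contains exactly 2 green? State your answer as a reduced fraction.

There are C(10,3) = 120 ways to choose 3 from 10.
Selections with exactly 2 green: choose 2 of the 3 green and 1 of the 7 yellow, C(3,2)·C(7,1) = 3·7 = 21.
Probability = 21/120 = 7/40.

7/40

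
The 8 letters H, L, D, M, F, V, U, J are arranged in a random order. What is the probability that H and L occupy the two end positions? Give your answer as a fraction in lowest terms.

There are 8! = 40320 arrangements.
Place H and L at the ends in 2 ways, arrange the remaining 6 in 6! = 720 ways: 2·720 = 1440.
Probability = 1440/40320 = 1/28.

1/28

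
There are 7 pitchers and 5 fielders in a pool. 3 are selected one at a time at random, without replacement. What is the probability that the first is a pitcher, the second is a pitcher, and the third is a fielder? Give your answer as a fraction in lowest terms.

Multiply the conditional probabilities at each draw: 7/12 · 6/11 · 5/10 = 210/1320 = 7/44.

7/44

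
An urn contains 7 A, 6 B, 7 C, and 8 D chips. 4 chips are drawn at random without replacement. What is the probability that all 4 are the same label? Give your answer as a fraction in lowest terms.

There are C(28,4) = 20475 ways to draw 4 chips.
All same label: C(7,4) + C(6,4) + C(7,4) + C(8,4) = 35 + 15 + 35 + 70 = 155.
Probability = 155/20475 = 31/4095.

31/4095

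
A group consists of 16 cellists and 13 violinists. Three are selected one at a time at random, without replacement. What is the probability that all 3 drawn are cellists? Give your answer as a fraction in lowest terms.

40/261

Multiply the conditional probabilities at each draw: 16/29 · 15/28 · 14/27 = 3360/21924 = 40/261.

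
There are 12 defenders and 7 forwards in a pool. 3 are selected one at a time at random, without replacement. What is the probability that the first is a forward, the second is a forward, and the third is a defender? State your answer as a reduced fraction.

Multiply the conditional probabilities at each draw: 7/19 · 6/18 · 12/17 = 504/5814 = 28/323.

28/323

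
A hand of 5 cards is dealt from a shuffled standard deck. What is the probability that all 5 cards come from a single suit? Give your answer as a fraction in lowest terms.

33/16660

There are C(52,5) = 2598960 possible 5-card hands.
Hands of one suit: 4 suits × C(13,5) = 4·1287 = 5148.
Probability = 5148/2598960 = 33/16660.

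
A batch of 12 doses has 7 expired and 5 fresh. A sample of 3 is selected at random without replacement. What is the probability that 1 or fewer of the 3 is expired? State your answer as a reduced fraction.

There are C(12,3) = 220 ways to choose the 3.
Favorable selections (1 or fewer expired): C(7,0)·C(5,3) + C(7,1)·C(5,2) = 10 + 70 = 80.
Probability = 80/220 = 4/11.

4/11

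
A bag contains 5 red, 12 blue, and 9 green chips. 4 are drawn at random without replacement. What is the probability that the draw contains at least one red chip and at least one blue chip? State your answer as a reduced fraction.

There are C(26,4) = 14950 possible draws.
By inclusion-exclusion on the complements, draws missing all red or all blue: C(21,4) + C(14,4) − C(9,4) = 5985 + 1001 − 126 = 6860.
So draws with at least one of each: 14950 − 6860 = 8090, probability 8090/14950 = 809/1495.

809/1495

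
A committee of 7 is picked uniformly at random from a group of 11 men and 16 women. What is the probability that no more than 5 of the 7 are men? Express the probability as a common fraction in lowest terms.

Total selections: C(27,7) = 888030.
Count the complement (more than 5 men): C(11,6)·C(16,1) + C(11,7)·C(16,0) = 7392 + 330 = 7722.
Probability = 1 − 7722/888030 = 880308/888030 = 114/115.

114/115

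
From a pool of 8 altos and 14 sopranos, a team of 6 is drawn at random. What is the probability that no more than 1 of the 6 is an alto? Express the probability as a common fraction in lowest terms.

Total selections: C(22,6) = 74613.
Favorable selections (no more than 1 alto): C(8,0)·C(14,6) + C(8,1)·C(14,5) = 3003 + 16016 = 19019.
Probability = 19019/74613 = 13/51.

13/51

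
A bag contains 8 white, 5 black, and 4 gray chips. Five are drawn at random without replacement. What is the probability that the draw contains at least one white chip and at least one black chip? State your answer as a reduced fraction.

There are C(17,5) = 6188 possible draws.
By inclusion-exclusion on the complements, draws missing all white or all black: C(9,5) + C(12,5) − C(4,5) = 126 + 792 − 0 = 918.
So draws with at least one of each: 6188 − 918 = 5270, probability 5270/6188 = 155/182.

155/182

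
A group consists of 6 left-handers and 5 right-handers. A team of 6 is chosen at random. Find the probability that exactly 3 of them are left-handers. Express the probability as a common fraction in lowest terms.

The sample space is all 6-subsets of the 11: C(11,6) = 462.
Selections with exactly 3 left-handers: choose 3 of the 6 left-handers and 3 of the 5 right-handers, C(6,3)·C(5,3) = 20·10 = 200.
Probability = 200/462 = 100/231.

100/231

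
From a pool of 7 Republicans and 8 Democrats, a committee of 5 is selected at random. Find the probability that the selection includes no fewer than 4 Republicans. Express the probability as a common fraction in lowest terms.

Total selections: C(15,5) = 3003.
Favorable selections (no fewer than 4 Republicans): C(7,4)·C(8,1) + C(7,5)·C(8,0) = 280 + 21 = 301.
Probability = 301/3003 = 43/429.

43/429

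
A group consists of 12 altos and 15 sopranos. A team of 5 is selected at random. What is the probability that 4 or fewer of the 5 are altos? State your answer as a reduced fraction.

Total selections: C(27,5) = 80730.
Favorable selections (4 or fewer altos): C(12,0)·C(15,5) + C(12,1)·C(15,4) + C(12,2)·C(15,3) + C(12,3)·C(15,2) + C(12,4)·C(15,1) = 3003 + 16380 + 30030 + 23100 + 7425 = 79938.
Probability = 79938/80730 = 4441/4485.

4441/4485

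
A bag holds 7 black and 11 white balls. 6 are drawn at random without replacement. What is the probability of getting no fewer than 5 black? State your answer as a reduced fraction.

1/78

There are C(18,6) = 18564 ways to choose the 6.
Favorable selections (no fewer than 5 black): C(7,5)·C(11,1) + C(7,6)·C(11,0) = 231 + 7 = 238.
Probability = 238/18564 = 1/78.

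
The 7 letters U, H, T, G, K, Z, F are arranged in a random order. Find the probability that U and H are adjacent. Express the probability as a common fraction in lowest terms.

2/7

There are 7! = 5040 arrangements.
Treat U and H as a block: 6! arrangements of the blocks × 2 orders within the block = 2·720 = 1440.
Probability = 1440/5040 = 2/7.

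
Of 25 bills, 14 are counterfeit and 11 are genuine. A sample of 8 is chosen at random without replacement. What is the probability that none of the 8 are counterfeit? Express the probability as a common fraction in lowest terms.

There are C(25,8) = 1081575 possible selections.
Selections with no counterfeit (all genuine): C(11,8) = 165.
Probability = 165/1081575 = 1/6555.

1/6555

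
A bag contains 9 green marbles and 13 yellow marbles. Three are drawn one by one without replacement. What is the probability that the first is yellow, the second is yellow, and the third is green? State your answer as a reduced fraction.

Multiply the conditional probabilities at each draw: 13/22 · 12/21 · 9/20 = 1404/9240 = 117/770.

117/770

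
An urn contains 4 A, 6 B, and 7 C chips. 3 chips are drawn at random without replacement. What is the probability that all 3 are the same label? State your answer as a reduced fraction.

59/680

There are C(17,3) = 680 ways to draw 3 chips.
All same label: C(4,3) + C(6,3) + C(7,3) = 4 + 20 + 35 = 59.
Probability = 59/680.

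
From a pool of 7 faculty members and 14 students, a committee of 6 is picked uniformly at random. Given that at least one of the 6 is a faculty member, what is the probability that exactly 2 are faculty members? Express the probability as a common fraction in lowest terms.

1001/2441

Work in counts. Selections with at least one faculty member: C(21,6) − C(14,6) = 54264 − 3003 = 51261.
Of those, selections where exactly 2 are faculty members: C(7,2)·C(14,4) = 21·1001 = 21021.
Conditional probability = 21021/51261 = 1001/2441.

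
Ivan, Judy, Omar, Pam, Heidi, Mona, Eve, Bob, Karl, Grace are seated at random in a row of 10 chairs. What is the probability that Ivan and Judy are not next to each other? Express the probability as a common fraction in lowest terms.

There are 10! = 3628800 arrangements.
Arrangements with Ivan and Judy adjacent: 2·9! = 725760.
So not adjacent: 3628800 − 725760 = 2903040, probability 2903040/3628800 = 4/5.

4/5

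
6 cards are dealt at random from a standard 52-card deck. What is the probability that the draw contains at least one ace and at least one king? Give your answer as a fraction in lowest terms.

718637/5089630

There are C(52,6) = 20358520 possible draws.
By inclusion-exclusion on the complements, draws missing all aces or all kings: C(48,6) + C(48,6) − C(44,6) = 12271512 + 12271512 − 7059052 = 17483972.
So draws with at least one of each: 20358520 − 17483972 = 2874548, probability 2874548/20358520 = 718637/5089630.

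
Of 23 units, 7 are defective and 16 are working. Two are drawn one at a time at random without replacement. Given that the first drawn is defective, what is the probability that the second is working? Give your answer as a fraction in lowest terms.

After removing one defective, 22 remain: 6 defective and 16 working.
So the probability the next is working is 16/22 = 8/11.

8/11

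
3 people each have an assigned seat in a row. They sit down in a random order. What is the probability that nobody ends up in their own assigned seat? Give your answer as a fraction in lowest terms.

There are 3! = 6 seatings.
By inclusion-exclusion, seatings with no fixed points: C(3,0)·3! − C(3,1)·2! + C(3,2)·1! − C(3,3)·0! = 2.
Probability = 2/6 = 1/3.

1/3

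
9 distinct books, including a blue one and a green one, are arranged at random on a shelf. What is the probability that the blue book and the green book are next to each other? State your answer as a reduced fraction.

There are 9! = 362880 arrangements.
Treat the blue book and the green book as a block: 8! arrangements of the blocks × 2 orders within the block = 2·40320 = 80640.
Probability = 80640/362880 = 2/9.

2/9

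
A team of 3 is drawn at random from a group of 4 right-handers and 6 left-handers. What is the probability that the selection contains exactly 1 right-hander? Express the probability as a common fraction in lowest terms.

The sample space is all 3-subsets of the 10: C(10,3) = 120.
Selections with exactly 1 right-hander: choose 1 of the 4 right-handers and 2 of the 6 left-handers, C(4,1)·C(6,2) = 4·15 = 60.
Probability = 60/120 = 1/2.

1/2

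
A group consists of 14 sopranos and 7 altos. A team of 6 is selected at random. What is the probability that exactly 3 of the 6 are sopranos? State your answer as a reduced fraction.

Total number of selections: C(21,6) = 54264.
Selections with exactly 3 sopranos: choose 3 of the 14 sopranos and 3 of the 7 altos, C(14,3)·C(7,3) = 364·35 = 12740.
Probability = 12740/54264 = 455/1938.

455/1938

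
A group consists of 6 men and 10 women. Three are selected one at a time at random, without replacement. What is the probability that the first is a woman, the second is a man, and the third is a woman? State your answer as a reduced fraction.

9/56

Multiply the conditional probabilities at each draw: 10/16 · 6/15 · 9/14 = 540/3360 = 9/56.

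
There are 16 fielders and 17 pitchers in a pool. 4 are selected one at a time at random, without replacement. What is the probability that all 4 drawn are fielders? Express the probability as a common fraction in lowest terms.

Multiply the conditional probabilities at each draw: 16/33 · 15/32 · 14/31 · 13/30 = 43680/982080 = 91/2046.

91/2046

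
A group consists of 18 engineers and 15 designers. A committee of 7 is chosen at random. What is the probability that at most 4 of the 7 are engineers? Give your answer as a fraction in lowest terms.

28353/39556

There are C(33,7) = 4272048 ways to choose the 7.
Count the complement (more than 4 engineers): C(18,5)·C(15,2) + C(18,6)·C(15,1) + C(18,7)·C(15,0) = 899640 + 278460 + 31824 = 1209924.
Probability = 1 − 1209924/4272048 = 3062124/4272048 = 28353/39556.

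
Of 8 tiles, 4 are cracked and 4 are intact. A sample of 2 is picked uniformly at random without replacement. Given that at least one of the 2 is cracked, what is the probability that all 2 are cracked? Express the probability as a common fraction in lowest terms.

3/11

Work in counts. Selections with at least one cracked: C(8,2) − C(4,2) = 28 − 6 = 22.
Of those, selections where all 2 are cracked: C(4,2) = 6.
Conditional probability = 6/22 = 3/11.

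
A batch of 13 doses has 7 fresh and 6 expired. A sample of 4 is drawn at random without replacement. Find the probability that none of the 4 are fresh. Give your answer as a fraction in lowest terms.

3/143

There are C(13,4) = 715 possible selections.
Selections with no fresh (all expired): C(6,4) = 15.
Probability = 15/715 = 3/143.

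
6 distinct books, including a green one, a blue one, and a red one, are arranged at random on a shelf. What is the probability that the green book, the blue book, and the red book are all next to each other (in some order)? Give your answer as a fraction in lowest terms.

There are 6! = 720 arrangements.
Treat the three as one block: 4! placements × 3! orders within the block = 24·6 = 144.
Probability = 144/720 = 1/5.

1/5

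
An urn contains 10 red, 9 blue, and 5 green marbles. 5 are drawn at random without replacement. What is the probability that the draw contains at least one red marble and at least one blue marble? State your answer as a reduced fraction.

3125/3542

There are C(24,5) = 42504 possible draws.
By inclusion-exclusion on the complements, draws missing all red or all blue: C(14,5) + C(15,5) − C(5,5) = 2002 + 3003 − 1 = 5004.
So draws with at least one of each: 42504 − 5004 = 37500, probability 37500/42504 = 3125/3542.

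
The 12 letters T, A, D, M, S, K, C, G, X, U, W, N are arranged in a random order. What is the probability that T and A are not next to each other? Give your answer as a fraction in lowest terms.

There are 12! = 479001600 arrangements.
Arrangements with T and A adjacent: 2·11! = 79833600.
So not adjacent: 479001600 − 79833600 = 399168000, probability 399168000/479001600 = 5/6.

5/6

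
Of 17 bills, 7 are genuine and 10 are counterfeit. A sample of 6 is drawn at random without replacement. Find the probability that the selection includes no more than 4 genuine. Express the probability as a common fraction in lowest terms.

1737/1768

There are C(17,6) = 12376 ways to choose the 6.
Count the complement (more than 4 genuine): C(7,5)·C(10,1) + C(7,6)·C(10,0) = 210 + 7 = 217.
Probability = 1 − 217/12376 = 12159/12376 = 1737/1768.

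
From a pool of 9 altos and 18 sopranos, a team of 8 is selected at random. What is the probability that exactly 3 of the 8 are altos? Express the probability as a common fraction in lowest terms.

Total number of selections: C(27,8) = 2220075.
Selections with exactly 3 altos: choose 3 of the 9 altos and 5 of the 18 sopranos, C(9,3)·C(18,5) = 84·8568 = 719712.
Probability = 719712/2220075 = 26656/82225.

26656/82225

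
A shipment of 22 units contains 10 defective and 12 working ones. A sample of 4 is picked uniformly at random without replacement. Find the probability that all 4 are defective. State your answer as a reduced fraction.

6/209

There are C(22,4) = 7315 possible selections.
Selections with all defective: C(10,4) = 210.
Probability = 210/7315 = 6/209.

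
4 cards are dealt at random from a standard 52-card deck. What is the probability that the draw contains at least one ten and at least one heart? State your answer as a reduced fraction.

There are C(52,4) = 270725 possible draws.
By inclusion-exclusion on the complements, draws missing all tens or all hearts: C(48,4) + C(39,4) − C(36,4) = 194580 + 82251 − 58905 = 217926.
So draws with at least one of each: 270725 − 217926 = 52799, probability 52799/270725.

52799/270725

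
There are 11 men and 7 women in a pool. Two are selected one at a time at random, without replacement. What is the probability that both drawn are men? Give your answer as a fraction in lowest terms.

Multiply the conditional probabilities at each draw: 11/18 · 10/17 = 110/306 = 55/153.

55/153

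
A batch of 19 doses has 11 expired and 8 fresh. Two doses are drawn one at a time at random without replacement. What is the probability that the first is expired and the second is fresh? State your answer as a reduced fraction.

44/171

Multiply the conditional probabilities at each draw: 11/19 · 8/18 = 88/342 = 44/171.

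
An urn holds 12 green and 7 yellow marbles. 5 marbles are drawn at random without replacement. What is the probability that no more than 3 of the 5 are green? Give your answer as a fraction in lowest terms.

819/1292

Total selections: C(19,5) = 11628.
Count the complement (more than 3 green): C(12,4)·C(7,1) + C(12,5)·C(7,0) = 3465 + 792 = 4257.
Probability = 1 − 4257/11628 = 7371/11628 = 819/1292.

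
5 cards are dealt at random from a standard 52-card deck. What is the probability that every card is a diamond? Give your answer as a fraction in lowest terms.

There are C(52,5) = 2598960 possible 5-card hands.
Hands that are all diamonds: C(13,5) = 1287.
Probability = 1287/2598960 = 33/66640.

33/66640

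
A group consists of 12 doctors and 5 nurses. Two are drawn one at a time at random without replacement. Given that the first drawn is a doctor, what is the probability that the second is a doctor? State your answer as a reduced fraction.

After removing one doctor, 16 remain: 11 doctors and 5 nurses.
So the probability the next is a doctor is 11/16.

11/16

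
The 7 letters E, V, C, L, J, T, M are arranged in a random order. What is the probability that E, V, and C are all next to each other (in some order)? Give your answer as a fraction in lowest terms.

1/7

There are 7! = 5040 arrangements.
Treat the three as one block: 5! placements × 3! orders within the block = 120·6 = 720.
Probability = 720/5040 = 1/7.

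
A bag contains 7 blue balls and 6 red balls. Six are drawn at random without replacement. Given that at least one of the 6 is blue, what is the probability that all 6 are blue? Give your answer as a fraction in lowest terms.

Work in counts. Selections with at least one blue: C(13,6) − C(6,6) = 1716 − 1 = 1715.
Of those, selections where all 6 are blue: C(7,6) = 7.
Conditional probability = 7/1715 = 1/245.

1/245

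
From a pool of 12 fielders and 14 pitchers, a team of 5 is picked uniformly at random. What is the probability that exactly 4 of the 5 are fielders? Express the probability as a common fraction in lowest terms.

Total number of selections: C(26,5) = 65780.
Selections with exactly 4 fielders: choose 4 of the 12 fielders and 1 of the 14 pitchers, C(12,4)·C(14,1) = 495·14 = 6930.
Probability = 6930/65780 = 63/598.

63/598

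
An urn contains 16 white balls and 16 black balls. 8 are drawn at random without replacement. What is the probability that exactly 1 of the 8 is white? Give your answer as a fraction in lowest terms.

There are C(32,8) = 10518300 ways to choose 8 from 32.
Selections with exactly 1 white: choose 1 of the 16 white and 7 of the 16 black, C(16,1)·C(16,7) = 16·11440 = 183040.
Probability = 183040/10518300 = 704/40455.

704/40455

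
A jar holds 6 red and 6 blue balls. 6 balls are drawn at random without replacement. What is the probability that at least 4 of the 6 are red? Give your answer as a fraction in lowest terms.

Total selections: C(12,6) = 924.
Favorable selections (at least 4 red): C(6,4)·C(6,2) + C(6,5)·C(6,1) + C(6,6)·C(6,0) = 225 + 36 + 1 = 262.
Probability = 262/924 = 131/462.

131/462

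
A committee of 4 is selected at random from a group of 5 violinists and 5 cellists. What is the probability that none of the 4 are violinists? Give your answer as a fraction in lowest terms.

1/42

There are C(10,4) = 210 possible selections.
Selections with no violinists (all cellists): C(5,4) = 5.
Probability = 5/210 = 1/42.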